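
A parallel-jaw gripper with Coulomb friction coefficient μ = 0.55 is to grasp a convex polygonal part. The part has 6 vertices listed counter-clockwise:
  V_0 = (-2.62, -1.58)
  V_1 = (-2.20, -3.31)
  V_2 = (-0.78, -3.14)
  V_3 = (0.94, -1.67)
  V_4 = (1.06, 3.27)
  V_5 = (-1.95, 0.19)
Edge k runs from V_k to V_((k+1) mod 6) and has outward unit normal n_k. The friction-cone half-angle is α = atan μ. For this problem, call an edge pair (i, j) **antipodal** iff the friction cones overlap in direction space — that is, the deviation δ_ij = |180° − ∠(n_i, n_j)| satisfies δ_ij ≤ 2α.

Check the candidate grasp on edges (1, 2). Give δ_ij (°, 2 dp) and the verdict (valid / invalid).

δ = 146.31°, invalid

α = atan 0.55 = 28.81°;  2α = 57.62°
edge 1: e_1 = (+1.42, +0.17);  n_1 = (+0.1189, -0.9929)
edge 2: e_2 = (+1.72, +1.47);  n_2 = (+0.6497, -0.7602)
∠(n_1, n_2) = 33.69°
δ = |180° − 33.69°| = 146.31°
146.31° > 2α = 57.62°  →  invalid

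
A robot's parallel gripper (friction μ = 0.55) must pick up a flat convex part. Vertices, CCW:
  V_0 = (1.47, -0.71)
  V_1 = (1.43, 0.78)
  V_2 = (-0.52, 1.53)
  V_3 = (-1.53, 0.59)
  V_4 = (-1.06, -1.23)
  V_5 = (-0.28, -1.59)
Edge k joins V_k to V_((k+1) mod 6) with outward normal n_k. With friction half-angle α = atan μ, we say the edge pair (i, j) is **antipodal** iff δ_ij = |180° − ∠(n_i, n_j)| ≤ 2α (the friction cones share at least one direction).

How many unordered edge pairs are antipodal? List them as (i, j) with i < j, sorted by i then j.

count = 6; pairs: (0,2), (0,3), (1,3), (1,4), (1,5), (2,5)

α = atan 0.55 = 28.81°;  2α = 57.62°
n_0 = (+0.9996, +0.0268)
n_1 = (+0.3590, +0.9333)
n_2 = (-0.6813, +0.7320)
n_3 = (-0.9682, -0.2500)
n_4 = (-0.4191, -0.9080)
n_5 = (+0.4493, -0.8934)
  (0,1): δ = 112.58°  ·
  (0,2): δ = 48.59°  ✓
  (0,3): δ = 12.94°  ✓
  (0,4): δ = 63.69°  ·
  (0,5): δ = 115.16°  ·
  (1,2): δ = 116.02°  ·
  (1,3): δ = 54.48°  ✓
  (1,4): δ = 3.74°  ✓
  (1,5): δ = 47.73°  ✓
  (2,3): δ = 118.46°  ·
  (2,4): δ = 67.72°  ·
  (2,5): δ = 16.25°  ✓
  (3,4): δ = 129.25°  ·
  (3,5): δ = 77.78°  ·
  (4,5): δ = 128.53°  ·
antipodal pairs: 6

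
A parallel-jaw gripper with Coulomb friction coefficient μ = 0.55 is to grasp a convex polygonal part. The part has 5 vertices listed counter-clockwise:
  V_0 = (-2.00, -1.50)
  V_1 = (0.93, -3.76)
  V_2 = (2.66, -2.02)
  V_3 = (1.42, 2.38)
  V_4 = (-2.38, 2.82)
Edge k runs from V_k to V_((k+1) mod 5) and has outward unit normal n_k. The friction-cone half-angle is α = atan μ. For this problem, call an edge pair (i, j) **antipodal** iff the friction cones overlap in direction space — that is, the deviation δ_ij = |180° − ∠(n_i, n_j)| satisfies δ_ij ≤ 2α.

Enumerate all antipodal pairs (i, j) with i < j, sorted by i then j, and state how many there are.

α = atan 0.55 = 28.81°;  2α = 57.62°
n_0 = (-0.6108, -0.7918)
n_1 = (+0.7091, -0.7051)
n_2 = (+0.9625, +0.2713)
n_3 = (+0.1150, +0.9934)
n_4 = (-0.9962, -0.0876)
  (0,1): δ = 97.19°  ·
  (0,2): δ = 36.62°  ✓
  (0,3): δ = 31.04°  ✓
  (0,4): δ = 132.67°  ·
  (1,2): δ = 119.43°  ·
  (1,3): δ = 51.77°  ✓
  (1,4): δ = 49.86°  ✓
  (2,3): δ = 112.34°  ·
  (2,4): δ = 10.71°  ✓
  (3,4): δ = 78.37°  ·
antipodal pairs: 5

count = 5; pairs: (0,2), (0,3), (1,3), (1,4), (2,4)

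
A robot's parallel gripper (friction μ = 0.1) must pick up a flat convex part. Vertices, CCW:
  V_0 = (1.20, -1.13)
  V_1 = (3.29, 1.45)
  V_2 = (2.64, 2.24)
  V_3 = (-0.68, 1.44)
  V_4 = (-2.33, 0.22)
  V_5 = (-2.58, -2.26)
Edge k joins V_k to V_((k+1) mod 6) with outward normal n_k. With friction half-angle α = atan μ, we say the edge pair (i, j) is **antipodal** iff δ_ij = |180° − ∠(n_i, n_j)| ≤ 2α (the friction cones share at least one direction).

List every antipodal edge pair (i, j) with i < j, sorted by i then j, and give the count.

α = atan 0.1 = 5.71°;  2α = 11.42°
n_0 = (+0.7770, -0.6295)
n_1 = (+0.7722, +0.6354)
n_2 = (-0.2343, +0.9722)
n_3 = (-0.5945, +0.8041)
n_4 = (-0.9950, +0.1003)
n_5 = (+0.2864, -0.9581)
  (0,1): δ = 101.54°  ·
  (0,2): δ = 37.44°  ·
  (0,3): δ = 14.51°  ·
  (0,4): δ = 33.25°  ·
  (0,5): δ = 145.65°  ·
  (1,2): δ = 115.90°  ·
  (1,3): δ = 92.97°  ·
  (1,4): δ = 45.20°  ·
  (1,5): δ = 67.20°  ·
  (2,3): δ = 157.07°  ·
  (2,4): δ = 109.30°  ·
  (2,5): δ = 3.10°  ✓
  (3,4): δ = 132.24°  ·
  (3,5): δ = 19.84°  ·
  (4,5): δ = 67.60°  ·
antipodal pairs: 1

count = 1; pairs: (2,5)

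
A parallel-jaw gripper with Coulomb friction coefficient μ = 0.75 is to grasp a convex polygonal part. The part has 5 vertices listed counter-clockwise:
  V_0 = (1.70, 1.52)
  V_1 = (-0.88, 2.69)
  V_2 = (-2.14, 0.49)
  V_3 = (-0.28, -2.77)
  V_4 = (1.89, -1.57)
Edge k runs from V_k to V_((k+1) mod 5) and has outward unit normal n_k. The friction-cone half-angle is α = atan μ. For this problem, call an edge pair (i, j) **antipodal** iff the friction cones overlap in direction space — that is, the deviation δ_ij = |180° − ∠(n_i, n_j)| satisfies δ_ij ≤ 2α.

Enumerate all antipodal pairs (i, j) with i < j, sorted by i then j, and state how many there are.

α = atan 0.75 = 36.87°;  2α = 73.74°
n_0 = (+0.4130, +0.9107)
n_1 = (-0.8678, +0.4970)
n_2 = (-0.8686, -0.4956)
n_3 = (+0.4839, -0.8751)
n_4 = (+0.9981, +0.0614)
  (0,1): δ = 95.41°  ·
  (0,2): δ = 35.90°  ✓
  (0,3): δ = 53.34°  ✓
  (0,4): δ = 117.91°  ·
  (1,2): δ = 120.49°  ·
  (1,3): δ = 31.26°  ✓
  (1,4): δ = 33.32°  ✓
  (2,3): δ = 90.76°  ·
  (2,4): δ = 26.19°  ✓
  (3,4): δ = 115.42°  ·
antipodal pairs: 5

count = 5; pairs: (0,2), (0,3), (1,3), (1,4), (2,4)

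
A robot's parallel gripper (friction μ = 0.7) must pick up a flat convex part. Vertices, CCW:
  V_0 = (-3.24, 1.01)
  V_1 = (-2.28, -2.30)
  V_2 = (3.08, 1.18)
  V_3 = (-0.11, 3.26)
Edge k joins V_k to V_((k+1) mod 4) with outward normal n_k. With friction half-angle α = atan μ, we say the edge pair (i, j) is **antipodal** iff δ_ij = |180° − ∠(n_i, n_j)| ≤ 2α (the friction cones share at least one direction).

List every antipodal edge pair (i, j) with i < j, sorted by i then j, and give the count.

count = 3; pairs: (0,2), (1,2), (1,3)

α = atan 0.7 = 34.99°;  2α = 69.98°
n_0 = (-0.9604, -0.2786)
n_1 = (+0.5445, -0.8387)
n_2 = (+0.5462, +0.8377)
n_3 = (-0.5837, +0.8120)
  (0,1): δ = 73.18°  ·
  (0,2): δ = 40.72°  ✓
  (0,3): δ = 109.54°  ·
  (1,2): δ = 66.10°  ✓
  (1,3): δ = 2.72°  ✓
  (2,3): δ = 111.18°  ·
antipodal pairs: 3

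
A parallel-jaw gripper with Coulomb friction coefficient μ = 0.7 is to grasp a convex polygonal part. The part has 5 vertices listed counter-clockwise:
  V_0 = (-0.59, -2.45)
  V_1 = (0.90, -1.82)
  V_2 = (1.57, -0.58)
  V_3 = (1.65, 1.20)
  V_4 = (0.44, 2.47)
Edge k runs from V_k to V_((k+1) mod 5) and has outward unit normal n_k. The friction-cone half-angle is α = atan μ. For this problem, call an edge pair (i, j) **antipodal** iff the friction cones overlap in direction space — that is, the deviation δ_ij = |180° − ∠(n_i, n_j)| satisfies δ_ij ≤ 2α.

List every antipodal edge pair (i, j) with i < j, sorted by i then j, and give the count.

count = 5; pairs: (0,3), (0,4), (1,4), (2,4), (3,4)

α = atan 0.7 = 34.99°;  2α = 69.98°
n_0 = (+0.3894, -0.9211)
n_1 = (+0.8798, -0.4754)
n_2 = (+0.9990, -0.0449)
n_3 = (+0.7240, +0.6898)
n_4 = (-0.9788, +0.2049)
  (0,1): δ = 141.30°  ·
  (0,2): δ = 115.49°  ·
  (0,3): δ = 69.31°  ✓
  (0,4): δ = 55.26°  ✓
  (1,2): δ = 154.19°  ·
  (1,3): δ = 108.00°  ·
  (1,4): δ = 16.56°  ✓
  (2,3): δ = 133.81°  ·
  (2,4): δ = 9.25°  ✓
  (3,4): δ = 55.44°  ✓
antipodal pairs: 5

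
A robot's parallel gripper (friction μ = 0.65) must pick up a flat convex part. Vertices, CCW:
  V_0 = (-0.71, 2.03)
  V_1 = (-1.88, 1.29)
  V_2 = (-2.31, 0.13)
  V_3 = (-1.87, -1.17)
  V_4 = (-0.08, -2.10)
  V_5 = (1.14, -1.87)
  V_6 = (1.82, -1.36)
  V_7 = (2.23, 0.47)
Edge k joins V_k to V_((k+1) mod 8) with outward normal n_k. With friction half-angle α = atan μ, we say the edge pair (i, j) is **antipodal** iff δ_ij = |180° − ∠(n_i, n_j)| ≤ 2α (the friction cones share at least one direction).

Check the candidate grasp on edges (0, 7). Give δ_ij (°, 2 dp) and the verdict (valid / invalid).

α = atan 0.65 = 33.02°;  2α = 66.05°
edge 0: e_0 = (-1.17, -0.74);  n_0 = (-0.5345, +0.8451)
edge 7: e_7 = (-2.94, +1.56);  n_7 = (+0.4687, +0.8833)
∠(n_0, n_7) = 60.26°
δ = |180° − 60.26°| = 119.74°
119.74° > 2α = 66.05°  →  invalid

δ = 119.74°, invalid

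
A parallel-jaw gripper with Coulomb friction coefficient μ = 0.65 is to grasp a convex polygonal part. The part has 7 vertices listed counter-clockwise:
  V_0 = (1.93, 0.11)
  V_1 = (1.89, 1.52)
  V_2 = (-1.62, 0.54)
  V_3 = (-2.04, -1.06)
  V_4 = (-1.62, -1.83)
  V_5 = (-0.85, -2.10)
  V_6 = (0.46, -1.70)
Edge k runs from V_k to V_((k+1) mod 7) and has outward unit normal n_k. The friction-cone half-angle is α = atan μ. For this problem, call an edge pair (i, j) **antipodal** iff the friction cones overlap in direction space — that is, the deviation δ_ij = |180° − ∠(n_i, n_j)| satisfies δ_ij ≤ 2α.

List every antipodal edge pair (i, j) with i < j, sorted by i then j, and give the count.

count = 7; pairs: (0,2), (0,3), (1,4), (1,5), (1,6), (2,5), (2,6)

α = atan 0.65 = 33.02°;  2α = 66.05°
n_0 = (+0.9996, +0.0284)
n_1 = (-0.2689, +0.9632)
n_2 = (-0.9672, +0.2539)
n_3 = (-0.8779, -0.4789)
n_4 = (-0.3309, -0.9437)
n_5 = (+0.2920, -0.9564)
n_6 = (+0.7762, -0.6304)
  (0,1): δ = 76.03°  ·
  (0,2): δ = 16.33°  ✓
  (0,3): δ = 26.99°  ✓
  (0,4): δ = 69.05°  ·
  (0,5): δ = 105.35°  ·
  (0,6): δ = 139.29°  ·
  (1,2): δ = 120.31°  ·
  (1,3): δ = 76.99°  ·
  (1,4): δ = 34.92°  ✓
  (1,5): δ = 1.38°  ✓
  (1,6): δ = 35.32°  ✓
  (2,3): δ = 136.68°  ·
  (2,4): δ = 94.61°  ·
  (2,5): δ = 58.31°  ✓
  (2,6): δ = 24.37°  ✓
  (3,4): δ = 137.93°  ·
  (3,5): δ = 101.63°  ·
  (3,6): δ = 67.69°  ·
  (4,5): δ = 143.70°  ·
  (4,6): δ = 109.76°  ·
  (5,6): δ = 146.06°  ·
antipodal pairs: 7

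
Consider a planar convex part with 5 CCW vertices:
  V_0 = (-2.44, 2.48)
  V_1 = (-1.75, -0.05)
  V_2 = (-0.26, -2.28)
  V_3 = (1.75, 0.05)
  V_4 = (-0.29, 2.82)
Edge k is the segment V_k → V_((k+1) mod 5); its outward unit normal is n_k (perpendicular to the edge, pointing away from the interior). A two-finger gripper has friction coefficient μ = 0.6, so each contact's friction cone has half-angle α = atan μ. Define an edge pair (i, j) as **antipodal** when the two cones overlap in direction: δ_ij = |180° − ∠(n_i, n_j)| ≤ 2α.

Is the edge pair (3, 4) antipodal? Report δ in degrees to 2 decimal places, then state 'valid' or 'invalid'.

δ = 117.38°, invalid

α = atan 0.6 = 30.96°;  2α = 61.93°
edge 3: e_3 = (-2.04, +2.77);  n_3 = (+0.8052, +0.5930)
edge 4: e_4 = (-2.15, -0.34);  n_4 = (-0.1562, +0.9877)
∠(n_3, n_4) = 62.62°
δ = |180° − 62.62°| = 117.38°
117.38° > 2α = 61.93°  →  invalid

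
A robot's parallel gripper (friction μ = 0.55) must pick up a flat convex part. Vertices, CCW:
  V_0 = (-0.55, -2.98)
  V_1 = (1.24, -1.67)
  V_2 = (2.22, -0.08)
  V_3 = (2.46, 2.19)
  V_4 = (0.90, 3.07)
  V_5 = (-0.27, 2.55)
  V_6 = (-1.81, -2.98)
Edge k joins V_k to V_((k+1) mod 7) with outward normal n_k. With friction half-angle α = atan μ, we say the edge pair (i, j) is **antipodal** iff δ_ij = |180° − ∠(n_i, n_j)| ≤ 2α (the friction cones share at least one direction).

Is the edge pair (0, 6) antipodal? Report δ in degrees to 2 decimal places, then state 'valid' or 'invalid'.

δ = 143.80°, invalid

α = atan 0.55 = 28.81°;  2α = 57.62°
edge 0: e_0 = (+1.79, +1.31);  n_0 = (+0.5906, -0.8070)
edge 6: e_6 = (+1.26, +0.00);  n_6 = (+0.0000, -1.0000)
∠(n_0, n_6) = 36.20°
δ = |180° − 36.20°| = 143.80°
143.80° > 2α = 57.62°  →  invalid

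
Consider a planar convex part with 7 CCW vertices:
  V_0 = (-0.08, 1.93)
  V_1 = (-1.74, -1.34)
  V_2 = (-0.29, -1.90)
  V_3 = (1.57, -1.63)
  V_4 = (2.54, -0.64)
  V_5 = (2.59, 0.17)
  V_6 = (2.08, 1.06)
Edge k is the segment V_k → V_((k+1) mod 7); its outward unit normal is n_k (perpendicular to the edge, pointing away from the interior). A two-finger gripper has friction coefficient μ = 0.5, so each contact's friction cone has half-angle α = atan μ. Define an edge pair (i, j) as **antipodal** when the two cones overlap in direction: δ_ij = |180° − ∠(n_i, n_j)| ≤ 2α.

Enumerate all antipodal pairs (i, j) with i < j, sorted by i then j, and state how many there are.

α = atan 0.5 = 26.57°;  2α = 53.13°
n_0 = (-0.8917, +0.4527)
n_1 = (-0.3603, -0.9328)
n_2 = (+0.1437, -0.9896)
n_3 = (+0.7143, -0.6999)
n_4 = (+0.9981, -0.0616)
n_5 = (+0.8676, +0.4972)
n_6 = (+0.3736, +0.9276)
  (0,1): δ = 84.20°  ·
  (0,2): δ = 54.83°  ·
  (0,3): δ = 17.50°  ✓
  (0,4): δ = 23.38°  ✓
  (0,5): δ = 56.73°  ·
  (0,6): δ = 94.98°  ·
  (1,2): δ = 150.62°  ·
  (1,3): δ = 113.30°  ·
  (1,4): δ = 72.42°  ·
  (1,5): δ = 39.07°  ✓
  (1,6): δ = 0.82°  ✓
  (2,3): δ = 142.67°  ·
  (2,4): δ = 101.79°  ·
  (2,5): δ = 68.45°  ·
  (2,6): δ = 30.20°  ✓
  (3,4): δ = 139.12°  ·
  (3,5): δ = 105.77°  ·
  (3,6): δ = 67.52°  ·
  (4,5): δ = 146.65°  ·
  (4,6): δ = 108.41°  ·
  (5,6): δ = 141.75°  ·
antipodal pairs: 5

count = 5; pairs: (0,3), (0,4), (1,5), (1,6), (2,6)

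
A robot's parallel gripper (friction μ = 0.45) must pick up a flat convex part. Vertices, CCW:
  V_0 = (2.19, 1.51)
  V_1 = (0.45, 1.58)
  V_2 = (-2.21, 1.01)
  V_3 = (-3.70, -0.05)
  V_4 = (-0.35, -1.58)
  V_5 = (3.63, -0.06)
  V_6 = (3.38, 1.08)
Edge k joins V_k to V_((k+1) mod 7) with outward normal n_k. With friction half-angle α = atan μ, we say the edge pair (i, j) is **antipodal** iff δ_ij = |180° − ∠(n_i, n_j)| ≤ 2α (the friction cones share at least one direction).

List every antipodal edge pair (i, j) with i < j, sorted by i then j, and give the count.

count = 7; pairs: (0,3), (0,4), (1,3), (1,4), (2,4), (3,6), (4,6)

α = atan 0.45 = 24.23°;  2α = 48.46°
n_0 = (+0.0402, +0.9992)
n_1 = (-0.2095, +0.9778)
n_2 = (-0.5797, +0.8148)
n_3 = (-0.4154, -0.9096)
n_4 = (+0.3568, -0.9342)
n_5 = (+0.9768, +0.2142)
n_6 = (+0.3398, +0.9405)
  (0,1): δ = 165.60°  ·
  (0,2): δ = 142.27°  ·
  (0,3): δ = 22.24°  ✓
  (0,4): δ = 23.21°  ✓
  (0,5): δ = 104.67°  ·
  (0,6): δ = 162.44°  ·
  (1,2): δ = 156.67°  ·
  (1,3): δ = 36.64°  ✓
  (1,4): δ = 8.81°  ✓
  (1,5): δ = 90.27°  ·
  (1,6): δ = 148.04°  ·
  (2,3): δ = 59.98°  ·
  (2,4): δ = 14.53°  ✓
  (2,5): δ = 66.94°  ·
  (2,6): δ = 124.70°  ·
  (3,4): δ = 134.55°  ·
  (3,5): δ = 53.08°  ·
  (3,6): δ = 4.68°  ✓
  (4,5): δ = 98.53°  ·
  (4,6): δ = 40.77°  ✓
  (5,6): δ = 122.24°  ·
antipodal pairs: 7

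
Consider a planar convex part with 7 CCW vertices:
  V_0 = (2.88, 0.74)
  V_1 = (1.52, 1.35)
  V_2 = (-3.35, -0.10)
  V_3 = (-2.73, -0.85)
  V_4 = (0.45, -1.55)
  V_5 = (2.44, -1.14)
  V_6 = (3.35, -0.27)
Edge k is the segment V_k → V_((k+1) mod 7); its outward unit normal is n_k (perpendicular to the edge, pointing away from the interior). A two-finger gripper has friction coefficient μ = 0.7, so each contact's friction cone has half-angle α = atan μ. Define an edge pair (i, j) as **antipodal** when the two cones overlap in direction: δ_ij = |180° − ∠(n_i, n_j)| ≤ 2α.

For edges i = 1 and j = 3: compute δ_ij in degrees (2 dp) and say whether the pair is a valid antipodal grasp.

δ = 28.99°, valid

α = atan 0.7 = 34.99°;  2α = 69.98°
edge 1: e_1 = (-4.87, -1.45);  n_1 = (-0.2854, +0.9584)
edge 3: e_3 = (+3.18, -0.70);  n_3 = (-0.2150, -0.9766)
∠(n_1, n_3) = 151.01°
δ = |180° − 151.01°| = 28.99°
28.99° ≤ 2α = 69.98°  →  valid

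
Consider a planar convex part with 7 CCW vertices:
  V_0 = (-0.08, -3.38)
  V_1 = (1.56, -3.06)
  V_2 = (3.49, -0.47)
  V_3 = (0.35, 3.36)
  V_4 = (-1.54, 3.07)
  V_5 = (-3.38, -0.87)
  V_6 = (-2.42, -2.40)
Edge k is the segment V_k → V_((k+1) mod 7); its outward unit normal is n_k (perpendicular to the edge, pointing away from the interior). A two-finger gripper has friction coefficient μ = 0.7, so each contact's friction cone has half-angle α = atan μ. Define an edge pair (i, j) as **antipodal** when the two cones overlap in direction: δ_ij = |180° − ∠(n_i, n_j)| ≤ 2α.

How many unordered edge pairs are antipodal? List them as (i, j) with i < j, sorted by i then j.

α = atan 0.7 = 34.99°;  2α = 69.98°
n_0 = (+0.1915, -0.9815)
n_1 = (+0.8019, -0.5975)
n_2 = (+0.7733, +0.6340)
n_3 = (-0.1517, +0.9884)
n_4 = (-0.9061, +0.4231)
n_5 = (-0.8471, -0.5315)
n_6 = (-0.3863, -0.9224)
  (0,1): δ = 137.73°  ·
  (0,2): δ = 61.69°  ✓
  (0,3): δ = 2.32°  ✓
  (0,4): δ = 53.93°  ✓
  (0,5): δ = 111.07°  ·
  (0,6): δ = 146.23°  ·
  (1,2): δ = 103.96°  ·
  (1,3): δ = 44.58°  ✓
  (1,4): δ = 11.66°  ✓
  (1,5): δ = 68.80°  ✓
  (1,6): δ = 103.97°  ·
  (2,3): δ = 120.62°  ·
  (2,4): δ = 64.38°  ✓
  (2,5): δ = 7.24°  ✓
  (2,6): δ = 27.93°  ✓
  (3,4): δ = 123.76°  ·
  (3,5): δ = 66.62°  ✓
  (3,6): δ = 31.45°  ✓
  (4,5): δ = 122.86°  ·
  (4,6): δ = 87.69°  ·
  (5,6): δ = 144.83°  ·
antipodal pairs: 11

count = 11; pairs: (0,2), (0,3), (0,4), (1,3), (1,4), (1,5), (2,4), (2,5), (2,6), (3,5), (3,6)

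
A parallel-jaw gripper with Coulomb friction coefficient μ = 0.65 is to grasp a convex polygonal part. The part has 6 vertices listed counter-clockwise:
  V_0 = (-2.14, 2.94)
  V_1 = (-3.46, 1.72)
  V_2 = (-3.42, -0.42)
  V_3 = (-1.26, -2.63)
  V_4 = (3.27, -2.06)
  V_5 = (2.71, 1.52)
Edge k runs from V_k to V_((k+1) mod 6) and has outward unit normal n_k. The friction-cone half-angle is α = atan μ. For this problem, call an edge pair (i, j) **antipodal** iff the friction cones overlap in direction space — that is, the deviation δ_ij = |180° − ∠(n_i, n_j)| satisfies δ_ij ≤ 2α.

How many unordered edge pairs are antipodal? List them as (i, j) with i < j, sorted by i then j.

count = 6; pairs: (0,3), (0,4), (1,4), (2,4), (2,5), (3,5)

α = atan 0.65 = 33.02°;  2α = 66.05°
n_0 = (-0.6787, +0.7344)
n_1 = (-0.9998, -0.0187)
n_2 = (-0.7152, -0.6990)
n_3 = (+0.1248, -0.9922)
n_4 = (+0.9880, +0.1545)
n_5 = (+0.2810, +0.9597)
  (0,1): δ = 131.67°  ·
  (0,2): δ = 88.40°  ·
  (0,3): δ = 35.57°  ✓
  (0,4): δ = 56.14°  ✓
  (0,5): δ = 120.94°  ·
  (1,2): δ = 136.73°  ·
  (1,3): δ = 83.90°  ·
  (1,4): δ = 7.82°  ✓
  (1,5): δ = 72.61°  ·
  (2,3): δ = 127.17°  ·
  (2,4): δ = 35.45°  ✓
  (2,5): δ = 29.34°  ✓
  (3,4): δ = 88.28°  ·
  (3,5): δ = 23.49°  ✓
  (4,5): δ = 115.21°  ·
antipodal pairs: 6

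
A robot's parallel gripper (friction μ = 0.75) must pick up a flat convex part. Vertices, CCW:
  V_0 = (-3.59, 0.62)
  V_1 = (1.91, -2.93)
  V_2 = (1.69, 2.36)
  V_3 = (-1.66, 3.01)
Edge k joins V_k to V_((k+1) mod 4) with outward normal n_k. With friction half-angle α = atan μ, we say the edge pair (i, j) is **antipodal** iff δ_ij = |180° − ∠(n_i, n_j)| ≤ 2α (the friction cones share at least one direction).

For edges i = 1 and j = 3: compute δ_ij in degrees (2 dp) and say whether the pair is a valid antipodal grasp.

δ = 41.30°, valid

α = atan 0.75 = 36.87°;  2α = 73.74°
edge 1: e_1 = (-0.22, +5.29);  n_1 = (+0.9991, +0.0416)
edge 3: e_3 = (-1.93, -2.39);  n_3 = (-0.7780, +0.6283)
∠(n_1, n_3) = 138.70°
δ = |180° − 138.70°| = 41.30°
41.30° ≤ 2α = 73.74°  →  valid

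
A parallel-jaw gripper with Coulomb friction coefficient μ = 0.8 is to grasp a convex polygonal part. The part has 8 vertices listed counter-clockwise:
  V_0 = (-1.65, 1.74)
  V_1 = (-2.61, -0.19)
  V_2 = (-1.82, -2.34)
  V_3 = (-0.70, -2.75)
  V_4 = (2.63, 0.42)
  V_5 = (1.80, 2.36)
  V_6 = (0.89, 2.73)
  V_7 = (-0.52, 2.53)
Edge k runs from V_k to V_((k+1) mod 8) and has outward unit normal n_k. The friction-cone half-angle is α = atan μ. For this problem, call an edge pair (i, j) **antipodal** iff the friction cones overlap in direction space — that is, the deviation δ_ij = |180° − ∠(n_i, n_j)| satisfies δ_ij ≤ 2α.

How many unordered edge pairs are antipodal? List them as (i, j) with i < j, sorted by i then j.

count = 12; pairs: (0,3), (0,4), (1,3), (1,4), (1,5), (2,4), (2,5), (2,6), (2,7), (3,5), (3,6), (3,7)

α = atan 0.8 = 38.66°;  2α = 77.32°
n_0 = (-0.8954, +0.4454)
n_1 = (-0.9386, -0.3449)
n_2 = (-0.3438, -0.9391)
n_3 = (+0.6895, -0.7243)
n_4 = (+0.9194, +0.3933)
n_5 = (+0.3767, +0.9264)
n_6 = (-0.1404, +0.9901)
n_7 = (-0.5730, +0.8196)
  (0,1): δ = 133.38°  ·
  (0,2): δ = 83.66°  ·
  (0,3): δ = 19.96°  ✓
  (0,4): δ = 49.61°  ✓
  (0,5): δ = 94.32°  ·
  (0,6): δ = 124.52°  ·
  (0,7): δ = 151.40°  ·
  (1,2): δ = 130.28°  ·
  (1,3): δ = 66.59°  ✓
  (1,4): δ = 2.99°  ✓
  (1,5): δ = 47.70°  ✓
  (1,6): δ = 77.90°  ·
  (1,7): δ = 104.78°  ·
  (2,3): δ = 116.30°  ·
  (2,4): δ = 46.73°  ✓
  (2,5): δ = 2.02°  ✓
  (2,6): δ = 28.18°  ✓
  (2,7): δ = 55.06°  ✓
  (3,4): δ = 110.43°  ·
  (3,5): δ = 65.72°  ✓
  (3,6): δ = 35.52°  ✓
  (3,7): δ = 8.63°  ✓
  (4,5): δ = 135.29°  ·
  (4,6): δ = 105.09°  ·
  (4,7): δ = 78.20°  ·
  (5,6): δ = 149.80°  ·
  (5,7): δ = 122.92°  ·
  (6,7): δ = 153.12°  ·
antipodal pairs: 12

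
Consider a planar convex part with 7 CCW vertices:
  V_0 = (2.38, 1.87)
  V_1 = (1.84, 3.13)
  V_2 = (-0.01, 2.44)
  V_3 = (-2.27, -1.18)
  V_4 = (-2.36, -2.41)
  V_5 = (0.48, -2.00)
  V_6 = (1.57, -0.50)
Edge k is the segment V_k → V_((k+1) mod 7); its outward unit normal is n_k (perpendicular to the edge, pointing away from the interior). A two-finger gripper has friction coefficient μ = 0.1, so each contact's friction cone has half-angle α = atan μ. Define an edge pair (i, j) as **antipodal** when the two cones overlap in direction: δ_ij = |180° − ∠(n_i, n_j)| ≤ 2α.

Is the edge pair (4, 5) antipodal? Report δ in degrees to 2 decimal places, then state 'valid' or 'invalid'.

α = atan 0.1 = 5.71°;  2α = 11.42°
edge 4: e_4 = (+2.84, +0.41);  n_4 = (+0.1429, -0.9897)
edge 5: e_5 = (+1.09, +1.50);  n_5 = (+0.8090, -0.5879)
∠(n_4, n_5) = 45.78°
δ = |180° − 45.78°| = 134.22°
134.22° > 2α = 11.42°  →  invalid

δ = 134.22°, invalid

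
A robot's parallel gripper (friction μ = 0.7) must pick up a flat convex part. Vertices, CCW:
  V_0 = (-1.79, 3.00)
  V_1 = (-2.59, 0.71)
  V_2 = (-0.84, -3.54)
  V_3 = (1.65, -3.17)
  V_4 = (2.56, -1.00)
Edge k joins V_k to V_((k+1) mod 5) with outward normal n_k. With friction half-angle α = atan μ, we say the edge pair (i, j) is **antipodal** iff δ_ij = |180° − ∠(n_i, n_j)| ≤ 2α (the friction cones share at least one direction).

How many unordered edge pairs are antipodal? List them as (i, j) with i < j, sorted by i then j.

α = atan 0.7 = 34.99°;  2α = 69.98°
n_0 = (-0.9441, +0.3298)
n_1 = (-0.9247, -0.3807)
n_2 = (+0.1470, -0.9891)
n_3 = (+0.9222, -0.3867)
n_4 = (+0.6769, +0.7361)
  (0,1): δ = 138.36°  ·
  (0,2): δ = 62.29°  ✓
  (0,3): δ = 3.49°  ✓
  (0,4): δ = 66.66°  ✓
  (1,2): δ = 103.93°  ·
  (1,3): δ = 45.13°  ✓
  (1,4): δ = 25.02°  ✓
  (2,3): δ = 121.20°  ·
  (2,4): δ = 51.05°  ✓
  (3,4): δ = 109.85°  ·
antipodal pairs: 6

count = 6; pairs: (0,2), (0,3), (0,4), (1,3), (1,4), (2,4)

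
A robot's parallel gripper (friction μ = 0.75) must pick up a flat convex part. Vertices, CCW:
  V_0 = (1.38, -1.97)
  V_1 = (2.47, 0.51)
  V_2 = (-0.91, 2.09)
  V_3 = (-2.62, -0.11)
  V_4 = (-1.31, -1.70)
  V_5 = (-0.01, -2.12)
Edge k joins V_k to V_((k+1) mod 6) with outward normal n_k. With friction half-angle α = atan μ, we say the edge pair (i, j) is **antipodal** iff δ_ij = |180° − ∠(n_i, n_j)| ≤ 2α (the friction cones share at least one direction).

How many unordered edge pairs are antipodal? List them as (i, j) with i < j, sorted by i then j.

α = atan 0.75 = 36.87°;  2α = 73.74°
n_0 = (+0.9155, -0.4024)
n_1 = (+0.4235, +0.9059)
n_2 = (-0.7895, +0.6137)
n_3 = (-0.7718, -0.6359)
n_4 = (-0.3074, -0.9516)
n_5 = (+0.1073, -0.9942)
  (0,1): δ = 91.33°  ·
  (0,2): δ = 14.13°  ✓
  (0,3): δ = 63.21°  ✓
  (0,4): δ = 95.82°  ·
  (0,5): δ = 119.89°  ·
  (1,2): δ = 102.80°  ·
  (1,3): δ = 25.46°  ✓
  (1,4): δ = 7.15°  ✓
  (1,5): δ = 31.21°  ✓
  (2,3): δ = 102.66°  ·
  (2,4): δ = 70.05°  ✓
  (2,5): δ = 45.98°  ✓
  (3,4): δ = 147.39°  ·
  (3,5): δ = 123.33°  ·
  (4,5): δ = 155.94°  ·
antipodal pairs: 7

count = 7; pairs: (0,2), (0,3), (1,3), (1,4), (1,5), (2,4), (2,5)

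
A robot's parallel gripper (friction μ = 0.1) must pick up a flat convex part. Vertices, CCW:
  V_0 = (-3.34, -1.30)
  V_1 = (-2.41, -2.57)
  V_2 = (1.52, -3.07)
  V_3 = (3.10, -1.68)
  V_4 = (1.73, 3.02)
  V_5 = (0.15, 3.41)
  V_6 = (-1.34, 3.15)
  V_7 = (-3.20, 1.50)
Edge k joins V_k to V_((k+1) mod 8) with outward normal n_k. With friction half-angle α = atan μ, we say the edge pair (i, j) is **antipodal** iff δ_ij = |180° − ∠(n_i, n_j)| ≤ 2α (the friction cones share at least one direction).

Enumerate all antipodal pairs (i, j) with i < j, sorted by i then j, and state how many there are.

count = 2; pairs: (1,4), (2,6)

α = atan 0.1 = 5.71°;  2α = 11.42°
n_0 = (-0.8068, -0.5908)
n_1 = (-0.1262, -0.9920)
n_2 = (+0.6605, -0.7508)
n_3 = (+0.9600, +0.2798)
n_4 = (+0.2396, +0.9709)
n_5 = (-0.1719, +0.9851)
n_6 = (-0.6636, +0.7481)
n_7 = (-0.9988, +0.0499)
  (0,1): δ = 133.47°  ·
  (0,2): δ = 84.88°  ·
  (0,3): δ = 19.96°  ·
  (0,4): δ = 39.92°  ·
  (0,5): δ = 63.68°  ·
  (0,6): δ = 95.36°  ·
  (0,7): δ = 140.92°  ·
  (1,2): δ = 131.41°  ·
  (1,3): δ = 66.50°  ·
  (1,4): δ = 6.61°  ✓
  (1,5): δ = 17.15°  ·
  (1,6): δ = 48.83°  ·
  (1,7): δ = 94.39°  ·
  (2,3): δ = 115.09°  ·
  (2,4): δ = 55.21°  ·
  (2,5): δ = 31.44°  ·
  (2,6): δ = 0.24°  ✓
  (2,7): δ = 45.80°  ·
  (3,4): δ = 120.12°  ·
  (3,5): δ = 96.35°  ·
  (3,6): δ = 64.67°  ·
  (3,7): δ = 19.11°  ·
  (4,5): δ = 156.24°  ·
  (4,6): δ = 124.56°  ·
  (4,7): δ = 79.00°  ·
  (5,6): δ = 148.32°  ·
  (5,7): δ = 102.76°  ·
  (6,7): δ = 134.44°  ·
antipodal pairs: 2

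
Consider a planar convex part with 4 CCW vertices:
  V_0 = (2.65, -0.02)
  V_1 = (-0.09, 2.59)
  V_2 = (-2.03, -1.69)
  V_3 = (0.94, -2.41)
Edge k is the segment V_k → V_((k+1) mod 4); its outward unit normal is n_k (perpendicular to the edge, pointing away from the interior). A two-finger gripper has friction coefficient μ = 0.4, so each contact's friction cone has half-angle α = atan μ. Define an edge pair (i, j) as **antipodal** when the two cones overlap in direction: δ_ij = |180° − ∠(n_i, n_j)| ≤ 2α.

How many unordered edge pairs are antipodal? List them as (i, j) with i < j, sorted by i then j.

count = 2; pairs: (0,2), (1,3)

α = atan 0.4 = 21.80°;  2α = 43.60°
n_0 = (+0.6897, +0.7241)
n_1 = (-0.9108, +0.4128)
n_2 = (-0.2356, -0.9719)
n_3 = (+0.8133, -0.5819)
  (0,1): δ = 70.78°  ·
  (0,2): δ = 29.98°  ✓
  (0,3): δ = 98.03°  ·
  (1,2): δ = 79.24°  ·
  (1,3): δ = 11.20°  ✓
  (2,3): δ = 111.96°  ·
antipodal pairs: 2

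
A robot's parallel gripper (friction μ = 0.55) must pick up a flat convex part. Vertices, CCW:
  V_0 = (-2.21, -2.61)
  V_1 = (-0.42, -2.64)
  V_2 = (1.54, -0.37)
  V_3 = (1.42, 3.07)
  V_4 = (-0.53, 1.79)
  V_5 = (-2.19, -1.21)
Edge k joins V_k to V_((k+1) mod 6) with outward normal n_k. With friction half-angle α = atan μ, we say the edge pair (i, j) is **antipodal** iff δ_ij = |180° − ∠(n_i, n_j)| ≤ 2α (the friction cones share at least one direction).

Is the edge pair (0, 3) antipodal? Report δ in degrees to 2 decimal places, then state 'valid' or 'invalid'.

α = atan 0.55 = 28.81°;  2α = 57.62°
edge 0: e_0 = (+1.79, -0.03);  n_0 = (-0.0168, -0.9999)
edge 3: e_3 = (-1.95, -1.28);  n_3 = (-0.5488, +0.8360)
∠(n_0, n_3) = 145.76°
δ = |180° − 145.76°| = 34.24°
34.24° ≤ 2α = 57.62°  →  valid

δ = 34.24°, valid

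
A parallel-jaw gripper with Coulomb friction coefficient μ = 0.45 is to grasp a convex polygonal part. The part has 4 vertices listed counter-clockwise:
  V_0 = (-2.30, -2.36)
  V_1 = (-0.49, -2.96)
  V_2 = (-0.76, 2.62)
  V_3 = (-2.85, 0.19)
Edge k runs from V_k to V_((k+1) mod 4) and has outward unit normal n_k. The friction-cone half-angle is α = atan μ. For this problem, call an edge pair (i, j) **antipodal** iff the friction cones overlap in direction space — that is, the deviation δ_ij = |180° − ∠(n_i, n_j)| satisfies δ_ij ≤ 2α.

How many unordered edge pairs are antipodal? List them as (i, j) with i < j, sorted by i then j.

count = 2; pairs: (1,2), (1,3)

α = atan 0.45 = 24.23°;  2α = 48.46°
n_0 = (-0.3147, -0.9492)
n_1 = (+0.9988, +0.0483)
n_2 = (-0.7582, +0.6521)
n_3 = (-0.9775, -0.2108)
  (0,1): δ = 68.89°  ·
  (0,2): δ = 67.64°  ·
  (0,3): δ = 120.51°  ·
  (1,2): δ = 43.47°  ✓
  (1,3): δ = 9.40°  ✓
  (2,3): δ = 127.13°  ·
antipodal pairs: 2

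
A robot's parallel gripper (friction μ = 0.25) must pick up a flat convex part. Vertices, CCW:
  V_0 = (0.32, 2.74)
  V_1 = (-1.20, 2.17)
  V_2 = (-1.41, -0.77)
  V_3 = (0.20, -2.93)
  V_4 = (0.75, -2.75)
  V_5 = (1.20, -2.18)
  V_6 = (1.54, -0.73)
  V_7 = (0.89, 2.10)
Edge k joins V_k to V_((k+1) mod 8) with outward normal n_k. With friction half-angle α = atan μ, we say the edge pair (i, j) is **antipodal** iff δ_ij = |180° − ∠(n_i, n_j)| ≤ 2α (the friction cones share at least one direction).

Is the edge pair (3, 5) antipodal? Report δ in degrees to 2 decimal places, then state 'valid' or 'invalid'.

α = atan 0.25 = 14.04°;  2α = 28.07°
edge 3: e_3 = (+0.55, +0.18);  n_3 = (+0.3110, -0.9504)
edge 5: e_5 = (+0.34, +1.45);  n_5 = (+0.9736, -0.2283)
∠(n_3, n_5) = 58.68°
δ = |180° − 58.68°| = 121.32°
121.32° > 2α = 28.07°  →  invalid

δ = 121.32°, invalid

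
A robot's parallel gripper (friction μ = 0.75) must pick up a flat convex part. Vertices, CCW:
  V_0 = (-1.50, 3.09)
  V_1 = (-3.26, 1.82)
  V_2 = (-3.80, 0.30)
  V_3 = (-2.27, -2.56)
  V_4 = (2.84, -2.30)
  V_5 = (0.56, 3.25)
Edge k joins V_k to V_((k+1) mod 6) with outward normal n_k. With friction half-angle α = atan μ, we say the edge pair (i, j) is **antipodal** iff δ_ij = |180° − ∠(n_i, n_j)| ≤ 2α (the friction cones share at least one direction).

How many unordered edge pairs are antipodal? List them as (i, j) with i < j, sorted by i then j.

count = 7; pairs: (0,3), (1,3), (1,4), (2,4), (2,5), (3,4), (3,5)

α = atan 0.75 = 36.87°;  2α = 73.74°
n_0 = (-0.5852, +0.8109)
n_1 = (-0.9423, +0.3348)
n_2 = (-0.8818, -0.4717)
n_3 = (+0.0508, -0.9987)
n_4 = (+0.9250, +0.3800)
n_5 = (-0.0774, +0.9970)
  (0,1): δ = 145.37°  ·
  (0,2): δ = 97.67°  ·
  (0,3): δ = 32.90°  ✓
  (0,4): δ = 76.52°  ·
  (0,5): δ = 148.63°  ·
  (1,2): δ = 132.30°  ·
  (1,3): δ = 67.53°  ✓
  (1,4): δ = 41.89°  ✓
  (1,5): δ = 114.00°  ·
  (2,3): δ = 115.23°  ·
  (2,4): δ = 5.81°  ✓
  (2,5): δ = 66.30°  ✓
  (3,4): δ = 70.58°  ✓
  (3,5): δ = 1.53°  ✓
  (4,5): δ = 107.89°  ·
antipodal pairs: 7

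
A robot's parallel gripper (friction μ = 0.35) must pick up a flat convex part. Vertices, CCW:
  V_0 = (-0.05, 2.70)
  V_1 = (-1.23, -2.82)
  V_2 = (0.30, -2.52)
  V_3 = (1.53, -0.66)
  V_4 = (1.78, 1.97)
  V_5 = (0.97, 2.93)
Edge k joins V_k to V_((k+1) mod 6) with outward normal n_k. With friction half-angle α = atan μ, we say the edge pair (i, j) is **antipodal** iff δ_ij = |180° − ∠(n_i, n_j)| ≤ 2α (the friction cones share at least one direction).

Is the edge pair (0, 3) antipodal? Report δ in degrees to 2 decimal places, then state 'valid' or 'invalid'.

δ = 6.64°, valid

α = atan 0.35 = 19.29°;  2α = 38.58°
edge 0: e_0 = (-1.18, -5.52);  n_0 = (-0.9779, +0.2090)
edge 3: e_3 = (+0.25, +2.63);  n_3 = (+0.9955, -0.0946)
∠(n_0, n_3) = 173.36°
δ = |180° − 173.36°| = 6.64°
6.64° ≤ 2α = 38.58°  →  valid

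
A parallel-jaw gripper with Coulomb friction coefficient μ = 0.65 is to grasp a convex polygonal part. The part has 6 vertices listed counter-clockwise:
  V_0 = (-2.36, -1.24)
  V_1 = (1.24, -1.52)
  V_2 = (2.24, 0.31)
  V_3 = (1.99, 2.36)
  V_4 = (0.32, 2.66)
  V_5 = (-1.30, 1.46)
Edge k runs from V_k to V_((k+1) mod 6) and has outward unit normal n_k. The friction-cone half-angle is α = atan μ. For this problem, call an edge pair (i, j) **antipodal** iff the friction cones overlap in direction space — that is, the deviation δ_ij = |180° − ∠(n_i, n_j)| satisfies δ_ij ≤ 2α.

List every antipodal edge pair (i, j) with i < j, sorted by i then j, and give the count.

count = 6; pairs: (0,3), (0,4), (1,4), (1,5), (2,4), (2,5)

α = atan 0.65 = 33.02°;  2α = 66.05°
n_0 = (-0.0775, -0.9970)
n_1 = (+0.8775, -0.4795)
n_2 = (+0.9926, +0.1211)
n_3 = (+0.1768, +0.9842)
n_4 = (-0.5952, +0.8036)
n_5 = (-0.9308, +0.3654)
  (0,1): δ = 114.21°  ·
  (0,2): δ = 78.60°  ·
  (0,3): δ = 5.74°  ✓
  (0,4): δ = 40.98°  ✓
  (0,5): δ = 73.01°  ·
  (1,2): δ = 144.39°  ·
  (1,3): δ = 71.53°  ·
  (1,4): δ = 24.82°  ✓
  (1,5): δ = 7.22°  ✓
  (2,3): δ = 107.14°  ·
  (2,4): δ = 60.42°  ✓
  (2,5): δ = 28.39°  ✓
  (3,4): δ = 133.29°  ·
  (3,5): δ = 101.25°  ·
  (4,5): δ = 147.96°  ·
antipodal pairs: 6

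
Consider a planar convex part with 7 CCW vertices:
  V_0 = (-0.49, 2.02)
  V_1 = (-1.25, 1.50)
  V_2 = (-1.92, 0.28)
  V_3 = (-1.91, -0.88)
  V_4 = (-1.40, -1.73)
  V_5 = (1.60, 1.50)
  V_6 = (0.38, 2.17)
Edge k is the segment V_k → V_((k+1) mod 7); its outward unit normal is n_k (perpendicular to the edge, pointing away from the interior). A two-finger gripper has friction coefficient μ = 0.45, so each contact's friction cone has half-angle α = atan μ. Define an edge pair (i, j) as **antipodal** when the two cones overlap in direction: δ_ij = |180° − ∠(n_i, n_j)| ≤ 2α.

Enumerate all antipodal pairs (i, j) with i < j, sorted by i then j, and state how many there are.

α = atan 0.45 = 24.23°;  2α = 48.46°
n_0 = (-0.5647, +0.8253)
n_1 = (-0.8765, +0.4814)
n_2 = (-1.0000, -0.0086)
n_3 = (-0.8575, -0.5145)
n_4 = (+0.7327, -0.6805)
n_5 = (+0.4814, +0.8765)
n_6 = (-0.1699, +0.9855)
  (0,1): δ = 153.16°  ·
  (0,2): δ = 123.89°  ·
  (0,3): δ = 93.42°  ·
  (0,4): δ = 12.73°  ✓
  (0,5): δ = 116.84°  ·
  (0,6): δ = 155.40°  ·
  (1,2): δ = 150.73°  ·
  (1,3): δ = 120.26°  ·
  (1,4): δ = 14.11°  ✓
  (1,5): δ = 90.00°  ·
  (1,6): δ = 128.56°  ·
  (2,3): δ = 149.53°  ·
  (2,4): δ = 43.38°  ✓
  (2,5): δ = 60.73°  ·
  (2,6): δ = 99.29°  ·
  (3,4): δ = 73.85°  ·
  (3,5): δ = 30.26°  ✓
  (3,6): δ = 68.82°  ·
  (4,5): δ = 75.89°  ·
  (4,6): δ = 37.33°  ✓
  (5,6): δ = 141.44°  ·
antipodal pairs: 5

count = 5; pairs: (0,4), (1,4), (2,4), (3,5), (4,6)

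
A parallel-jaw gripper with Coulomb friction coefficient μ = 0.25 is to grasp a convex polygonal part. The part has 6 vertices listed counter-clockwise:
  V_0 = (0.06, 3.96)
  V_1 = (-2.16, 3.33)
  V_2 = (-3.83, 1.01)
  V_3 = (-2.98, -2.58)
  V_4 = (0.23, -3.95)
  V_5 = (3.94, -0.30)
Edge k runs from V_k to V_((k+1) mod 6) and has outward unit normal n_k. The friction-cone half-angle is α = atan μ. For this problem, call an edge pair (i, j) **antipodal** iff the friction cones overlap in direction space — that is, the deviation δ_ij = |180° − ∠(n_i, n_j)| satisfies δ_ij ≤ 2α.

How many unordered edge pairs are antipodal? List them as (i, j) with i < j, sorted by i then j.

α = atan 0.25 = 14.04°;  2α = 28.07°
n_0 = (-0.2730, +0.9620)
n_1 = (-0.8116, +0.5842)
n_2 = (-0.9731, -0.2304)
n_3 = (-0.3925, -0.9197)
n_4 = (+0.7013, -0.7128)
n_5 = (+0.7393, +0.6734)
  (0,1): δ = 141.59°  ·
  (0,2): δ = 92.52°  ·
  (0,3): δ = 38.96°  ·
  (0,4): δ = 28.69°  ·
  (0,5): δ = 116.48°  ·
  (1,2): δ = 130.93°  ·
  (1,3): δ = 77.36°  ·
  (1,4): δ = 9.72°  ✓
  (1,5): δ = 78.07°  ·
  (2,3): δ = 126.43°  ·
  (2,4): δ = 58.79°  ·
  (2,5): δ = 29.01°  ·
  (3,4): δ = 112.35°  ·
  (3,5): δ = 24.56°  ✓
  (4,5): δ = 92.21°  ·
antipodal pairs: 2

count = 2; pairs: (1,4), (3,5)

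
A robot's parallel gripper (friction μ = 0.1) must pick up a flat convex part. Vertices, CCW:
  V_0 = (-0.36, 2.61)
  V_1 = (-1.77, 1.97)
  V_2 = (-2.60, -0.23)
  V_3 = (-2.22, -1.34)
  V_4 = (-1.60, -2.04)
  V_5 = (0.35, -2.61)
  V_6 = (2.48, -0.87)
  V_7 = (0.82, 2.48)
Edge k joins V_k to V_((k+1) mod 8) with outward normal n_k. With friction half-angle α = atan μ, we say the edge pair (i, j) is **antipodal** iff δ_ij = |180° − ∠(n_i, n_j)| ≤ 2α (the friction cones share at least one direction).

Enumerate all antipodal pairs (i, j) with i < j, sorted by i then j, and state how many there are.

α = atan 0.1 = 5.71°;  2α = 11.42°
n_0 = (-0.4133, +0.9106)
n_1 = (-0.9356, +0.3530)
n_2 = (-0.9461, -0.3239)
n_3 = (-0.7486, -0.6630)
n_4 = (-0.2806, -0.9598)
n_5 = (+0.6326, -0.7744)
n_6 = (+0.8960, +0.4440)
n_7 = (+0.1095, +0.9940)
  (0,1): δ = 135.08°  ·
  (0,2): δ = 95.52°  ·
  (0,3): δ = 72.88°  ·
  (0,4): δ = 40.71°  ·
  (0,5): δ = 14.83°  ·
  (0,6): δ = 91.95°  ·
  (0,7): δ = 149.30°  ·
  (1,2): δ = 140.43°  ·
  (1,3): δ = 117.80°  ·
  (1,4): δ = 85.62°  ·
  (1,5): δ = 30.08°  ·
  (1,6): δ = 47.03°  ·
  (1,7): δ = 104.38°  ·
  (2,3): δ = 157.37°  ·
  (2,4): δ = 125.19°  ·
  (2,5): δ = 69.65°  ·
  (2,6): δ = 7.46°  ✓
  (2,7): δ = 64.81°  ·
  (3,4): δ = 147.83°  ·
  (3,5): δ = 92.29°  ·
  (3,6): δ = 15.17°  ·
  (3,7): δ = 42.18°  ·
  (4,5): δ = 124.46°  ·
  (4,6): δ = 47.35°  ·
  (4,7): δ = 10.01°  ✓
  (5,6): δ = 102.89°  ·
  (5,7): δ = 45.53°  ·
  (6,7): δ = 122.65°  ·
antipodal pairs: 2

count = 2; pairs: (2,6), (4,7)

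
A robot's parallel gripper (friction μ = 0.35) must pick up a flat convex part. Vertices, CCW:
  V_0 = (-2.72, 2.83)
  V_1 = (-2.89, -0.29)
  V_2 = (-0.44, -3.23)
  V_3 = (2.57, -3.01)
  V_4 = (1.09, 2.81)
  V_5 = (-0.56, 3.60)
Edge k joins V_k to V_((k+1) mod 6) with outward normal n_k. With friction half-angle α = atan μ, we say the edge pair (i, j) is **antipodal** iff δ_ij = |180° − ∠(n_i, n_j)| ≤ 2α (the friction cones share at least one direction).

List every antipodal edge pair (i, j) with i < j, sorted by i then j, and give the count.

count = 5; pairs: (0,3), (1,3), (1,4), (2,4), (2,5)

α = atan 0.35 = 19.29°;  2α = 38.58°
n_0 = (-0.9985, +0.0544)
n_1 = (-0.7682, -0.6402)
n_2 = (+0.0729, -0.9973)
n_3 = (+0.9692, +0.2465)
n_4 = (+0.4318, +0.9019)
n_5 = (-0.3358, +0.9419)
  (0,1): δ = 137.08°  ·
  (0,2): δ = 82.70°  ·
  (0,3): δ = 17.39°  ✓
  (0,4): δ = 67.53°  ·
  (0,5): δ = 112.74°  ·
  (1,2): δ = 125.63°  ·
  (1,3): δ = 25.54°  ✓
  (1,4): δ = 24.61°  ✓
  (1,5): δ = 69.81°  ·
  (2,3): δ = 79.91°  ·
  (2,4): δ = 29.76°  ✓
  (2,5): δ = 15.44°  ✓
  (3,4): δ = 129.85°  ·
  (3,5): δ = 84.65°  ·
  (4,5): δ = 134.80°  ·
antipodal pairs: 5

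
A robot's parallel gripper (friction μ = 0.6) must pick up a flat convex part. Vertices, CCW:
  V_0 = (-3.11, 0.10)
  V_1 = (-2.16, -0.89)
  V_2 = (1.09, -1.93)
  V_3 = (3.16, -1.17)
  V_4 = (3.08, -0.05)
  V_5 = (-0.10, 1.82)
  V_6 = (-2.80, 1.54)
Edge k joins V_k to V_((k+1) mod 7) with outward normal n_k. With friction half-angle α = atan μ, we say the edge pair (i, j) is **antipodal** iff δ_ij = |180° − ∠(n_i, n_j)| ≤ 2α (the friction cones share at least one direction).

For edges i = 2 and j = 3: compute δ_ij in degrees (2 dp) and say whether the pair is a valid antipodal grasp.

α = atan 0.6 = 30.96°;  2α = 61.93°
edge 2: e_2 = (+2.07, +0.76);  n_2 = (+0.3447, -0.9387)
edge 3: e_3 = (-0.08, +1.12);  n_3 = (+0.9975, +0.0712)
∠(n_2, n_3) = 73.92°
δ = |180° − 73.92°| = 106.08°
106.08° > 2α = 61.93°  →  invalid

δ = 106.08°, invalid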